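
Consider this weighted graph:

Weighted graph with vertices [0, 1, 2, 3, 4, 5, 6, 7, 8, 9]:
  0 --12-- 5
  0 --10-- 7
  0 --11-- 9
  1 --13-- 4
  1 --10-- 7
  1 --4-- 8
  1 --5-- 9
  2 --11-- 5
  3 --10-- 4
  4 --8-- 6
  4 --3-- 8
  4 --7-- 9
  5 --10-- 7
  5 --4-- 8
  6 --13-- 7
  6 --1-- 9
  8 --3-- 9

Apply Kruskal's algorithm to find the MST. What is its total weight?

Applying Kruskal's algorithm (sort edges by weight, add if no cycle):
  Add (6,9) w=1
  Add (4,8) w=3
  Add (8,9) w=3
  Add (1,8) w=4
  Add (5,8) w=4
  Skip (1,9) w=5 (creates cycle)
  Skip (4,9) w=7 (creates cycle)
  Skip (4,6) w=8 (creates cycle)
  Add (0,7) w=10
  Add (1,7) w=10
  Add (3,4) w=10
  Skip (5,7) w=10 (creates cycle)
  Skip (0,9) w=11 (creates cycle)
  Add (2,5) w=11
  Skip (0,5) w=12 (creates cycle)
  Skip (1,4) w=13 (creates cycle)
  Skip (6,7) w=13 (creates cycle)
MST weight = 56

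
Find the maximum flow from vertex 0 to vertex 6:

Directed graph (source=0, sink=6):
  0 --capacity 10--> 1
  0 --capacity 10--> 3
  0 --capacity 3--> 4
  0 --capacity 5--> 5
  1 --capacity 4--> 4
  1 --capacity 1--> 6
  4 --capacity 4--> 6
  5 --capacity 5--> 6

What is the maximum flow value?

Computing max flow:
  Flow on (0->1): 5/10
  Flow on (0->5): 5/5
  Flow on (1->4): 4/4
  Flow on (1->6): 1/1
  Flow on (4->6): 4/4
  Flow on (5->6): 5/5
Maximum flow = 10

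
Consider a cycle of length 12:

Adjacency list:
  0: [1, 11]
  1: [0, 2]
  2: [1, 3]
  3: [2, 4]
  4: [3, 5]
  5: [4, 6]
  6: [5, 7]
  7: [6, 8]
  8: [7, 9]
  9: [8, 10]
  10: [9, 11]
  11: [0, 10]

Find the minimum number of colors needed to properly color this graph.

This is an even cycle (C_12). Even cycles are bipartite.
Chromatic number = 2.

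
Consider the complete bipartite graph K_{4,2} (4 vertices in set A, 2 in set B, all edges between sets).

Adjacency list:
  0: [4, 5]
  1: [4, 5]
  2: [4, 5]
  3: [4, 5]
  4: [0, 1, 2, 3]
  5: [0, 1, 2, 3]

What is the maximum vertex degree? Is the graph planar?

Set-A vertices have degree 2; set-B vertices have degree 4. Maximum degree = max(4,2) = 4.
min(4,2) <= 2, so K_{4,2} avoids a K_{3,3} subdivision and is planar.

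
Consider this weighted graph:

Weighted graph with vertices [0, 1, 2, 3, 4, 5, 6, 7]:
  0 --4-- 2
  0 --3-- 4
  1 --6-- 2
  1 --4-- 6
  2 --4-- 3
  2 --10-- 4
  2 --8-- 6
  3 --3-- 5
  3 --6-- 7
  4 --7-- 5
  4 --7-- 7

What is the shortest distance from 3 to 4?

Using Dijkstra's algorithm from vertex 3:
Shortest path: 3 -> 5 -> 4
Total weight: 3 + 7 = 10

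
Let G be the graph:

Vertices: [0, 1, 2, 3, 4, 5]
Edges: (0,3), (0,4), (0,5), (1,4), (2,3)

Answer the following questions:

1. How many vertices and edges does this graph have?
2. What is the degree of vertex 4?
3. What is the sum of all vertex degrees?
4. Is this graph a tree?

Count: 6 vertices, 5 edges.
Vertex 4 has neighbors [0, 1], degree = 2.
Handshaking lemma: 2 * 5 = 10.
A graph is a tree iff it is connected and has exactly n-1 edges. This graph is connected (all 6 vertices in one component) and has 6-1 = 5 edges. It is a tree.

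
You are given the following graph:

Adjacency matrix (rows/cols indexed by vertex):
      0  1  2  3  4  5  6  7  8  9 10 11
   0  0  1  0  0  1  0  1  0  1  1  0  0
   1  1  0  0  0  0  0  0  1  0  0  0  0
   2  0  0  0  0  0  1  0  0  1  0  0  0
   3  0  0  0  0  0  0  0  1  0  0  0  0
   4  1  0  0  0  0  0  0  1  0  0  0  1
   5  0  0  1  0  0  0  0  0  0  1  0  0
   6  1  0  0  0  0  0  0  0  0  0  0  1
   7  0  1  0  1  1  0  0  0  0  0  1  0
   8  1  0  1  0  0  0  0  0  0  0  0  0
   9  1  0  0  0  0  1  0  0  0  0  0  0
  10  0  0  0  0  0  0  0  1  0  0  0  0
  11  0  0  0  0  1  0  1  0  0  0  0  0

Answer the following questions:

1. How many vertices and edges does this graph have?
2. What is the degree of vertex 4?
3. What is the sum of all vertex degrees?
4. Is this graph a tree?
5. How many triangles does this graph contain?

Count: 12 vertices, 14 edges.
Vertex 4 has neighbors [0, 7, 11], degree = 3.
Handshaking lemma: 2 * 14 = 28.
A tree on 12 vertices has 11 edges. This graph has 14 edges (3 extra). Not a tree.
Number of triangles = 0.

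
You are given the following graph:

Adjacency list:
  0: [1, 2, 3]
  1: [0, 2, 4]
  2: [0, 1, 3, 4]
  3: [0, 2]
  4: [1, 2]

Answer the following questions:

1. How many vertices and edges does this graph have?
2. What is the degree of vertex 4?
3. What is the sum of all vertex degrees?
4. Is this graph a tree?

Count: 5 vertices, 7 edges.
Vertex 4 has neighbors [1, 2], degree = 2.
Handshaking lemma: 2 * 7 = 14.
A tree on 5 vertices has 4 edges. This graph has 7 edges (3 extra). Not a tree.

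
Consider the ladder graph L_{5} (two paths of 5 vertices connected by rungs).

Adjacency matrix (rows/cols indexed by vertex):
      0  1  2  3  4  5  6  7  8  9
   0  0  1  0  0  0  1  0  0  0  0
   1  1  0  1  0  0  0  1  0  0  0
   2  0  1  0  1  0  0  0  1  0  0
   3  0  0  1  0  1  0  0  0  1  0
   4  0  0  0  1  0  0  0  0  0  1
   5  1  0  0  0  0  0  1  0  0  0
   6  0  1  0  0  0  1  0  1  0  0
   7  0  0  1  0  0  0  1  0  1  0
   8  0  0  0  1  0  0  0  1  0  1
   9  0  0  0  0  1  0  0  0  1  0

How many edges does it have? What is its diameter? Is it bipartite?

Ladder graph L_{5}: 5 rungs + 2 * (5-1) path edges = 5 + 8 = 13 edges.
Diameter = 5.
Ladder graphs are bipartite (alternating coloring along each path).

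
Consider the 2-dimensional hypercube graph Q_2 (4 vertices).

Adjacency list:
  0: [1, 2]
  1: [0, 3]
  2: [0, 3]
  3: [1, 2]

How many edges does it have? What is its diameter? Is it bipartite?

The 2-dimensional hypercube Q_2 has 4 vertices and each vertex has degree 2.
Total edges = 4 * 2 / 2 = 4.
Diameter = 2 (max Hamming distance between binary labels).
Hypercubes are bipartite (partition by parity of binary representation).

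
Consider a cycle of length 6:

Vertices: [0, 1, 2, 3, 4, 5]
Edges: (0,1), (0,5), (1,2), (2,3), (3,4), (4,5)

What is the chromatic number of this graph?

This is an even cycle (C_6). Even cycles are bipartite.
Chromatic number = 2.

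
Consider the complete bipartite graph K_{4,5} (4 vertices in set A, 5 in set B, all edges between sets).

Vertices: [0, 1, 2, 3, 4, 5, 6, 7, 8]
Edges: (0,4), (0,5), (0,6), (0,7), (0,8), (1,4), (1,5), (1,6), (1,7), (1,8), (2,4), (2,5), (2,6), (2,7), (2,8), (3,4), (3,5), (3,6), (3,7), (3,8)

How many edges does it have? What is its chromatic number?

K_{4,5} has 4 * 5 = 20 edges.
Bipartite graphs have chromatic number 2 (color each partition differently).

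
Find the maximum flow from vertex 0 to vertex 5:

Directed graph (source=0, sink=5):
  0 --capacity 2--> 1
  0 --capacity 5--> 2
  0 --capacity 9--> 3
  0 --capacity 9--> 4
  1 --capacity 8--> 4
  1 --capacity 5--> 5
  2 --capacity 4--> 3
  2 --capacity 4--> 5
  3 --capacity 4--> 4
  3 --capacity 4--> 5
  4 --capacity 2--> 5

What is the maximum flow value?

Computing max flow:
  Flow on (0->1): 2/2
  Flow on (0->2): 4/5
  Flow on (0->3): 6/9
  Flow on (1->5): 2/5
  Flow on (2->5): 4/4
  Flow on (3->4): 2/4
  Flow on (3->5): 4/4
  Flow on (4->5): 2/2
Maximum flow = 12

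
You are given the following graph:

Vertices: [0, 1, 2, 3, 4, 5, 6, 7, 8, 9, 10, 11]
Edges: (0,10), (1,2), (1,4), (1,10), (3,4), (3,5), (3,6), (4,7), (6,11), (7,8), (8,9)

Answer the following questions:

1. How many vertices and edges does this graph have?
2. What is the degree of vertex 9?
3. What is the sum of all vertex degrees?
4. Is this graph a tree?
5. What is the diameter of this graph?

Count: 12 vertices, 11 edges.
Vertex 9 has neighbors [8], degree = 1.
Handshaking lemma: 2 * 11 = 22.
A graph is a tree iff it is connected and has exactly n-1 edges. This graph is connected (all 12 vertices in one component) and has 12-1 = 11 edges. It is a tree.
Diameter (longest shortest path) = 6.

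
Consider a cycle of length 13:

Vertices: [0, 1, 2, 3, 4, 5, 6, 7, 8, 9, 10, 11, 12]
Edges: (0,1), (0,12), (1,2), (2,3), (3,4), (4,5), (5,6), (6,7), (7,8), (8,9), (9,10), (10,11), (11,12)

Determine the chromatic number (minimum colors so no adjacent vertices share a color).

This is an odd cycle (C_13). Odd cycles are not bipartite (any 2-coloring forces two adjacent vertices to match), and 3 colors suffice.
Chromatic number = 3.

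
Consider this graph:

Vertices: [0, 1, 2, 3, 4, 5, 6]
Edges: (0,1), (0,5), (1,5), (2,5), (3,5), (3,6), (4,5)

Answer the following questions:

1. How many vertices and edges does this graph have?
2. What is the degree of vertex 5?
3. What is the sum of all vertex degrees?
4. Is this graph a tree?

Count: 7 vertices, 7 edges.
Vertex 5 has neighbors [0, 1, 2, 3, 4], degree = 5.
Handshaking lemma: 2 * 7 = 14.
A tree on 7 vertices has 6 edges. This graph has 7 edges (1 extra). Not a tree.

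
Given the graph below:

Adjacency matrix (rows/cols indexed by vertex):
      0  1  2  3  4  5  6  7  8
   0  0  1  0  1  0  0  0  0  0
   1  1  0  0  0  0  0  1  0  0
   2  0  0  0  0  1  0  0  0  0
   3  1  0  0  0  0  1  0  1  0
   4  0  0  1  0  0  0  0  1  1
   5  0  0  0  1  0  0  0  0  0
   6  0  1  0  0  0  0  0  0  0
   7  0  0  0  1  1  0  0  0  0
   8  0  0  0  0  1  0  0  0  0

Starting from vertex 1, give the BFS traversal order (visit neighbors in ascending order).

BFS from vertex 1 (neighbors processed in ascending order):
Visit order: 1, 0, 6, 3, 5, 7, 4, 2, 8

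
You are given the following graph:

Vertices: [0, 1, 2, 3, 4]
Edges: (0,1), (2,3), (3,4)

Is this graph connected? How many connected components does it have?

Checking connectivity: the graph has 2 connected component(s).
Components: [[0, 1], [2, 3, 4]]. The graph is NOT connected.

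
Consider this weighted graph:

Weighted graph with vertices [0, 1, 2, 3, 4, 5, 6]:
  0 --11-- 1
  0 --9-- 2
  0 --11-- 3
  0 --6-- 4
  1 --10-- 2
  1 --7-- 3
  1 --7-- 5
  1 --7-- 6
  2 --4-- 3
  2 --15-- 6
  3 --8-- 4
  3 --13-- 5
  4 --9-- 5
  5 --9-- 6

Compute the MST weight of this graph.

Applying Kruskal's algorithm (sort edges by weight, add if no cycle):
  Add (2,3) w=4
  Add (0,4) w=6
  Add (1,3) w=7
  Add (1,6) w=7
  Add (1,5) w=7
  Add (3,4) w=8
  Skip (0,2) w=9 (creates cycle)
  Skip (4,5) w=9 (creates cycle)
  Skip (5,6) w=9 (creates cycle)
  Skip (1,2) w=10 (creates cycle)
  Skip (0,1) w=11 (creates cycle)
  Skip (0,3) w=11 (creates cycle)
  Skip (3,5) w=13 (creates cycle)
  Skip (2,6) w=15 (creates cycle)
MST weight = 39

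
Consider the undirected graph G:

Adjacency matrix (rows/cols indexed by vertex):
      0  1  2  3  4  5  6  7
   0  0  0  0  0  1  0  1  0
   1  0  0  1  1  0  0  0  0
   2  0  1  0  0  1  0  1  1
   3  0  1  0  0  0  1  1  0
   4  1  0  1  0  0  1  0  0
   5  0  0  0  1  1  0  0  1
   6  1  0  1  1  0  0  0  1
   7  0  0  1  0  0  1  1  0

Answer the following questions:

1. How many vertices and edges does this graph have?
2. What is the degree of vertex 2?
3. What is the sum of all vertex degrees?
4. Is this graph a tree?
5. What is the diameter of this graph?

Count: 8 vertices, 12 edges.
Vertex 2 has neighbors [1, 4, 6, 7], degree = 4.
Handshaking lemma: 2 * 12 = 24.
A tree on 8 vertices has 7 edges. This graph has 12 edges (5 extra). Not a tree.
Diameter (longest shortest path) = 3.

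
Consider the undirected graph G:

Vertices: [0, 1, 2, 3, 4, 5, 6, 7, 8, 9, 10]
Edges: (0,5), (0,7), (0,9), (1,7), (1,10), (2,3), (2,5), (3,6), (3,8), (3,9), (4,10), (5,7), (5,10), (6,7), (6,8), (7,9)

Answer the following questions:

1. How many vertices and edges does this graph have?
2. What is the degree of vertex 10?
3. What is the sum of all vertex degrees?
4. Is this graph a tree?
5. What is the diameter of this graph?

Count: 11 vertices, 16 edges.
Vertex 10 has neighbors [1, 4, 5], degree = 3.
Handshaking lemma: 2 * 16 = 32.
A tree on 11 vertices has 10 edges. This graph has 16 edges (6 extra). Not a tree.
Diameter (longest shortest path) = 5.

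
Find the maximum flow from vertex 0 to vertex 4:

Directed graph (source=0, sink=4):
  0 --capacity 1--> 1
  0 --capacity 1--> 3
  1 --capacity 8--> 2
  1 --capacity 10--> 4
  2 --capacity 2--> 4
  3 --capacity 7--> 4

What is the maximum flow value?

Computing max flow:
  Flow on (0->1): 1/1
  Flow on (0->3): 1/1
  Flow on (1->4): 1/10
  Flow on (3->4): 1/7
Maximum flow = 2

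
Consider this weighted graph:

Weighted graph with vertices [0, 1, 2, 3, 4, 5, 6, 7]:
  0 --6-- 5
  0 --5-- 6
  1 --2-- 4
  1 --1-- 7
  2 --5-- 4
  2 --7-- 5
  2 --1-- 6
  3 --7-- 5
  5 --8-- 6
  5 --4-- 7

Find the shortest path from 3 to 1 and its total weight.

Using Dijkstra's algorithm from vertex 3:
Shortest path: 3 -> 5 -> 7 -> 1
Total weight: 7 + 4 + 1 = 12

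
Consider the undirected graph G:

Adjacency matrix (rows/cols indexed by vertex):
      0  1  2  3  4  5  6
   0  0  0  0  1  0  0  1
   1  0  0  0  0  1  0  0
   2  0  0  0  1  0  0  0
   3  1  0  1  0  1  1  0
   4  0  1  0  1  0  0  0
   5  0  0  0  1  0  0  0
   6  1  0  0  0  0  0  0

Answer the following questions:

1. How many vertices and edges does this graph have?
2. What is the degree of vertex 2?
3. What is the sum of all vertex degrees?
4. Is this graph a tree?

Count: 7 vertices, 6 edges.
Vertex 2 has neighbors [3], degree = 1.
Handshaking lemma: 2 * 6 = 12.
A graph is a tree iff it is connected and has exactly n-1 edges. This graph is connected (all 7 vertices in one component) and has 7-1 = 6 edges. It is a tree.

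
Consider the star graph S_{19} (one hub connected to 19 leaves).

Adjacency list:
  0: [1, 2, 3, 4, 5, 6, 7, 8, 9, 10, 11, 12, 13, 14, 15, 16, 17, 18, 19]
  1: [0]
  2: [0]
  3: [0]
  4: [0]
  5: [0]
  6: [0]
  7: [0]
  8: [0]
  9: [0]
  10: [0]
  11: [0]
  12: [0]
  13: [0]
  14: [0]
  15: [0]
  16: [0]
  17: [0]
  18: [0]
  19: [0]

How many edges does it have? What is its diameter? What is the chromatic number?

Star graph S_{19}: the hub connects to all 19 leaves.
Edges = 19.
Diameter = 2 (any leaf to hub is 1, leaf to leaf through hub is 2).
Star graphs are bipartite (hub vs leaves), so chromatic number = 2.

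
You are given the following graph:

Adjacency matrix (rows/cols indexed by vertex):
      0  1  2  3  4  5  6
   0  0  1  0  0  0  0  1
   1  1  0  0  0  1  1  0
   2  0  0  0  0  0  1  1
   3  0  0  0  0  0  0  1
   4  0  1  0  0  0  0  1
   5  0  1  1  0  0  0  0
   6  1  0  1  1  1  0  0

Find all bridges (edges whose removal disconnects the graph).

A bridge is an edge whose removal increases the number of connected components.
Bridges found: (3,6)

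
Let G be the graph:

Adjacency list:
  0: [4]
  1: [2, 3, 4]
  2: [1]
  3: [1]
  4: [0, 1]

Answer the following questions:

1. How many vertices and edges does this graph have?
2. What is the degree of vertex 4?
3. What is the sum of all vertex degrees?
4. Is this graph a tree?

Count: 5 vertices, 4 edges.
Vertex 4 has neighbors [0, 1], degree = 2.
Handshaking lemma: 2 * 4 = 8.
A graph is a tree iff it is connected and has exactly n-1 edges. This graph is connected (all 5 vertices in one component) and has 5-1 = 4 edges. It is a tree.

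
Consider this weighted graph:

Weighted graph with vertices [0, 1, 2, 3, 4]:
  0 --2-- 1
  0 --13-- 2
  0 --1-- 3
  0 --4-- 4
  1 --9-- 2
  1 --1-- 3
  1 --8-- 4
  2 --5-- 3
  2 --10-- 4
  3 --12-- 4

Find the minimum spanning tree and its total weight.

Applying Kruskal's algorithm (sort edges by weight, add if no cycle):
  Add (0,3) w=1
  Add (1,3) w=1
  Skip (0,1) w=2 (creates cycle)
  Add (0,4) w=4
  Add (2,3) w=5
  Skip (1,4) w=8 (creates cycle)
  Skip (1,2) w=9 (creates cycle)
  Skip (2,4) w=10 (creates cycle)
  Skip (3,4) w=12 (creates cycle)
  Skip (0,2) w=13 (creates cycle)
MST weight = 11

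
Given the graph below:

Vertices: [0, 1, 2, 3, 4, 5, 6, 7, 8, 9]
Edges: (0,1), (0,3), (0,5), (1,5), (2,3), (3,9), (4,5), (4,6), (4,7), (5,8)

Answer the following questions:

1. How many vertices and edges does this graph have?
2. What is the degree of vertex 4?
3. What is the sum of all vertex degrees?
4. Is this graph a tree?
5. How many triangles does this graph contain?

Count: 10 vertices, 10 edges.
Vertex 4 has neighbors [5, 6, 7], degree = 3.
Handshaking lemma: 2 * 10 = 20.
A tree on 10 vertices has 9 edges. This graph has 10 edges (1 extra). Not a tree.
Number of triangles = 1.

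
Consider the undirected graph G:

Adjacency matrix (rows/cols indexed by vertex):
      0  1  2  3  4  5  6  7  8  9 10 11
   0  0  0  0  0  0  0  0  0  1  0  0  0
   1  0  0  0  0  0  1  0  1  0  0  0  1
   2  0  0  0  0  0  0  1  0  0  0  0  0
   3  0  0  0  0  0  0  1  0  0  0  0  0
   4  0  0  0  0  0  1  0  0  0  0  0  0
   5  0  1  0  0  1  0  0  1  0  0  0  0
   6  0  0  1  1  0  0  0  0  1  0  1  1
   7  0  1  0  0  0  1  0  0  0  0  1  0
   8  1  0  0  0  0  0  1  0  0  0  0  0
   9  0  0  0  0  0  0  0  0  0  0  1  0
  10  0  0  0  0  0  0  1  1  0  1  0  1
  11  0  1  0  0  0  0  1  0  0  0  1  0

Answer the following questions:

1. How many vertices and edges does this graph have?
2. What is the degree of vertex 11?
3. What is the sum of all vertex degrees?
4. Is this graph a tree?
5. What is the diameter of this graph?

Count: 12 vertices, 14 edges.
Vertex 11 has neighbors [1, 6, 10], degree = 3.
Handshaking lemma: 2 * 14 = 28.
A tree on 12 vertices has 11 edges. This graph has 14 edges (3 extra). Not a tree.
Diameter (longest shortest path) = 6.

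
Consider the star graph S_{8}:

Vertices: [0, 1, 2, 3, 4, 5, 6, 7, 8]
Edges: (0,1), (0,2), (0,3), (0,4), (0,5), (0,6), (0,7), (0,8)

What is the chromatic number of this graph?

S_{8} has one hub adjacent to 8 leaves; leaves are pairwise non-adjacent.
Color the hub 0 and every leaf 1.
Chromatic number = 2.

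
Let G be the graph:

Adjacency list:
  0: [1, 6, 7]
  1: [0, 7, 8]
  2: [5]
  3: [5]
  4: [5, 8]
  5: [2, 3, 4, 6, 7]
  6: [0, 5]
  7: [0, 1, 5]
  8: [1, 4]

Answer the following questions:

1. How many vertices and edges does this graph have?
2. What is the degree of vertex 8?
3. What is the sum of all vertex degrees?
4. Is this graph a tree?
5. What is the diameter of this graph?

Count: 9 vertices, 11 edges.
Vertex 8 has neighbors [1, 4], degree = 2.
Handshaking lemma: 2 * 11 = 22.
A tree on 9 vertices has 8 edges. This graph has 11 edges (3 extra). Not a tree.
Diameter (longest shortest path) = 3.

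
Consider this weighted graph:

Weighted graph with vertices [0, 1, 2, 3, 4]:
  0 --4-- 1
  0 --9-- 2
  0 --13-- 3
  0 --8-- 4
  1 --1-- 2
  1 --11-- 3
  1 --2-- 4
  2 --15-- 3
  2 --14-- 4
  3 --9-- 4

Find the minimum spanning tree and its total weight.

Applying Kruskal's algorithm (sort edges by weight, add if no cycle):
  Add (1,2) w=1
  Add (1,4) w=2
  Add (0,1) w=4
  Skip (0,4) w=8 (creates cycle)
  Skip (0,2) w=9 (creates cycle)
  Add (3,4) w=9
  Skip (1,3) w=11 (creates cycle)
  Skip (0,3) w=13 (creates cycle)
  Skip (2,4) w=14 (creates cycle)
  Skip (2,3) w=15 (creates cycle)
MST weight = 16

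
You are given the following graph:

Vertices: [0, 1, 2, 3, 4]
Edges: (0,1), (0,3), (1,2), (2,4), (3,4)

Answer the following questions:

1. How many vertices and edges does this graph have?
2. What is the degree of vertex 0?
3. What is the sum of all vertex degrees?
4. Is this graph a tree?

Count: 5 vertices, 5 edges.
Vertex 0 has neighbors [1, 3], degree = 2.
Handshaking lemma: 2 * 5 = 10.
A tree on 5 vertices has 4 edges. This graph has 5 edges (1 extra). Not a tree.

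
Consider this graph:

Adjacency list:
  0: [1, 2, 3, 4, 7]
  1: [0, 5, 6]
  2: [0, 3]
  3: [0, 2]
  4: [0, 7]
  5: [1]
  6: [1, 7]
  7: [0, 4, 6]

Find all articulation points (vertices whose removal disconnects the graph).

An articulation point is a vertex whose removal disconnects the graph.
Articulation points: [0, 1]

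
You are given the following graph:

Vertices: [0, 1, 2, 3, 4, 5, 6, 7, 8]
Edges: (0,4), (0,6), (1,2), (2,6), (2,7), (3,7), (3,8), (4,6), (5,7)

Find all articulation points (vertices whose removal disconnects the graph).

An articulation point is a vertex whose removal disconnects the graph.
Articulation points: [2, 3, 6, 7]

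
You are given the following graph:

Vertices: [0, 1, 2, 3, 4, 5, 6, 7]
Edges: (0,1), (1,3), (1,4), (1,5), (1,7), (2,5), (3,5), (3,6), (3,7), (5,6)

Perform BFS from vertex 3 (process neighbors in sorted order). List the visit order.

BFS from vertex 3 (neighbors processed in ascending order):
Visit order: 3, 1, 5, 6, 7, 0, 4, 2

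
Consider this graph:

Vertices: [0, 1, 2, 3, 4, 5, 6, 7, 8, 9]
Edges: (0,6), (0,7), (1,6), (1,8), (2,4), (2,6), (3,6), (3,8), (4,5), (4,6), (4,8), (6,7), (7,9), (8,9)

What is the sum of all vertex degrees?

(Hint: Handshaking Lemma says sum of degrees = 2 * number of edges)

Count edges: 14 edges.
By Handshaking Lemma: sum of degrees = 2 * 14 = 28.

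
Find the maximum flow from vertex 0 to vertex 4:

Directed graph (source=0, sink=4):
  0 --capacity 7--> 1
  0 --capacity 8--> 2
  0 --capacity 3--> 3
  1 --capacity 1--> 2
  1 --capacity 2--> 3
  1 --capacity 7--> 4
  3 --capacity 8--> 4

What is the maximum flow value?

Computing max flow:
  Flow on (0->1): 7/7
  Flow on (0->3): 3/3
  Flow on (1->4): 7/7
  Flow on (3->4): 3/8
Maximum flow = 10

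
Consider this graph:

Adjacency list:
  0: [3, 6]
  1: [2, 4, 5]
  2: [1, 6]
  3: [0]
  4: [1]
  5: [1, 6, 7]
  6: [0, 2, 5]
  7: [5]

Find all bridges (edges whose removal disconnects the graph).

A bridge is an edge whose removal increases the number of connected components.
Bridges found: (0,3), (0,6), (1,4), (5,7)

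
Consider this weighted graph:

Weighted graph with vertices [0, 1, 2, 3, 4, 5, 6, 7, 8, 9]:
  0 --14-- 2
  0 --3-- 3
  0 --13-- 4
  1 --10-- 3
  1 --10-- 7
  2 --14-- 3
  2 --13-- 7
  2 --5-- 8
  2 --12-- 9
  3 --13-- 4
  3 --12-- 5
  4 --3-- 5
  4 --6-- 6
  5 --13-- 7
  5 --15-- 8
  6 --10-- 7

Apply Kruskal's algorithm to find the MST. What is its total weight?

Applying Kruskal's algorithm (sort edges by weight, add if no cycle):
  Add (0,3) w=3
  Add (4,5) w=3
  Add (2,8) w=5
  Add (4,6) w=6
  Add (1,7) w=10
  Add (1,3) w=10
  Add (6,7) w=10
  Add (2,9) w=12
  Skip (3,5) w=12 (creates cycle)
  Skip (0,4) w=13 (creates cycle)
  Add (2,7) w=13
  Skip (3,4) w=13 (creates cycle)
  Skip (5,7) w=13 (creates cycle)
  Skip (0,2) w=14 (creates cycle)
  Skip (2,3) w=14 (creates cycle)
  Skip (5,8) w=15 (creates cycle)
MST weight = 72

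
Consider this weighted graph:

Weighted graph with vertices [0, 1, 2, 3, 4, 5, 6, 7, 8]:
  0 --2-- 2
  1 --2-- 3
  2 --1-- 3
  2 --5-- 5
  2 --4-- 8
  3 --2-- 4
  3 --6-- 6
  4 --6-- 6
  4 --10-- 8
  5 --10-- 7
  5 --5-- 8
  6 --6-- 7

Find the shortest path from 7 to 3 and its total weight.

Using Dijkstra's algorithm from vertex 7:
Shortest path: 7 -> 6 -> 3
Total weight: 6 + 6 = 12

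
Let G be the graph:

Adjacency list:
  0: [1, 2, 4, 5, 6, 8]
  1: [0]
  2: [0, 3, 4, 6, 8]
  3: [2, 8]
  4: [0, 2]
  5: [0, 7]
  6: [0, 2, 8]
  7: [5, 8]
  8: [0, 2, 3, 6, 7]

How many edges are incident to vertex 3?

Vertex 3 has neighbors [2, 8], so deg(3) = 2.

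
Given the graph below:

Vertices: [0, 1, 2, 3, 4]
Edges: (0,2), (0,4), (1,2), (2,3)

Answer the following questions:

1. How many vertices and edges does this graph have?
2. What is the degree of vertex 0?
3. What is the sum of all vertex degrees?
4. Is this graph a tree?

Count: 5 vertices, 4 edges.
Vertex 0 has neighbors [2, 4], degree = 2.
Handshaking lemma: 2 * 4 = 8.
A graph is a tree iff it is connected and has exactly n-1 edges. This graph is connected (all 5 vertices in one component) and has 5-1 = 4 edges. It is a tree.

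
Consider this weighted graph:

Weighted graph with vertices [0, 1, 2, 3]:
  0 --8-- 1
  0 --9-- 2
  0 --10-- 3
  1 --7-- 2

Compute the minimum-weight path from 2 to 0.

Using Dijkstra's algorithm from vertex 2:
Shortest path: 2 -> 0
Total weight: 9 = 9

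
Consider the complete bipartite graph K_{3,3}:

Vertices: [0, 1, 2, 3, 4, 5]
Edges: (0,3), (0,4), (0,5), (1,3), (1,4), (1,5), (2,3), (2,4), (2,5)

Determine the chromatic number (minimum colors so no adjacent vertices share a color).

K_{3,3} is bipartite: vertices split into two independent sets of size 3 and 3.
Color one set 0, the other 1. No adjacent vertices share a color.
Chromatic number = 2.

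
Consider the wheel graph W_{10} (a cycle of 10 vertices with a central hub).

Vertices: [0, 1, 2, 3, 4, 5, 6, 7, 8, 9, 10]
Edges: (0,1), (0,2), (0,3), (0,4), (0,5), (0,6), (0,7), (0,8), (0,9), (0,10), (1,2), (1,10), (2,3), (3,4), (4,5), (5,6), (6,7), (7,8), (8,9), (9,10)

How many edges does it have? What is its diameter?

Wheel graph W_{10}: 10 cycle edges + 10 spoke edges = 20 edges.
The hub is distance 1 from all cycle vertices. Max distance between cycle vertices through hub is 2.
Diameter = 2.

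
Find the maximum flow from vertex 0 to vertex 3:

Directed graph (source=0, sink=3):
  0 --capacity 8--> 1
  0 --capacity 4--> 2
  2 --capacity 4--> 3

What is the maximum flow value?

Computing max flow:
  Flow on (0->2): 4/4
  Flow on (2->3): 4/4
Maximum flow = 4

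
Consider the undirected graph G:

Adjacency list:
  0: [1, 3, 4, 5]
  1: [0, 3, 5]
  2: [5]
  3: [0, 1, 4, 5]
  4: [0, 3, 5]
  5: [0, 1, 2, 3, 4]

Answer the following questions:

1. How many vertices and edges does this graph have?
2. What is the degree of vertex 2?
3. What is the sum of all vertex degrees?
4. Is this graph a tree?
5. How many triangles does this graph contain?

Count: 6 vertices, 10 edges.
Vertex 2 has neighbors [5], degree = 1.
Handshaking lemma: 2 * 10 = 20.
A tree on 6 vertices has 5 edges. This graph has 10 edges (5 extra). Not a tree.
Number of triangles = 7.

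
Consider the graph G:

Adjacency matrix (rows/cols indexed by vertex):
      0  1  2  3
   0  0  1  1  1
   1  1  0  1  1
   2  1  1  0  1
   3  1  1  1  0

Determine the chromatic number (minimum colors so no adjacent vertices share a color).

The graph has a maximum clique of size 4 (lower bound on chromatic number).
A valid 4-coloring: {0: 0, 1: 1, 2: 2, 3: 3}.
Chromatic number = 4.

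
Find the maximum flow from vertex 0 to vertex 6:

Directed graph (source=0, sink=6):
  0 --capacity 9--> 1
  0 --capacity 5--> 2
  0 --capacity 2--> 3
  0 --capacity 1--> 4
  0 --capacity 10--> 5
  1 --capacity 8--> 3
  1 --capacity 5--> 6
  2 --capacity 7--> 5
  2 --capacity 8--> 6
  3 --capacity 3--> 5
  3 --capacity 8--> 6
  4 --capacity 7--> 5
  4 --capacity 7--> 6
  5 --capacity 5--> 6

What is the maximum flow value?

Computing max flow:
  Flow on (0->1): 9/9
  Flow on (0->2): 5/5
  Flow on (0->3): 2/2
  Flow on (0->4): 1/1
  Flow on (0->5): 5/10
  Flow on (1->3): 4/8
  Flow on (1->6): 5/5
  Flow on (2->6): 5/8
  Flow on (3->6): 6/8
  Flow on (4->6): 1/7
  Flow on (5->6): 5/5
Maximum flow = 22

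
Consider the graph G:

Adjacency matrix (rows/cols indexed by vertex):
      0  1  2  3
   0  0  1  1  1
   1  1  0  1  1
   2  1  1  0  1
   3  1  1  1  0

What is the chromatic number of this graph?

The graph has a maximum clique of size 4 (lower bound on chromatic number).
A valid 4-coloring: {0: 0, 1: 1, 2: 2, 3: 3}.
Chromatic number = 4.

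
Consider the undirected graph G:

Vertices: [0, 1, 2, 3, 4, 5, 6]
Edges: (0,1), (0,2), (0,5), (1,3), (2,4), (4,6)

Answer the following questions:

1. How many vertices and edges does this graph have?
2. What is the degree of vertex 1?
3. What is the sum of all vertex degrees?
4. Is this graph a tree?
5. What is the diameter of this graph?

Count: 7 vertices, 6 edges.
Vertex 1 has neighbors [0, 3], degree = 2.
Handshaking lemma: 2 * 6 = 12.
A graph is a tree iff it is connected and has exactly n-1 edges. This graph is connected (all 7 vertices in one component) and has 7-1 = 6 edges. It is a tree.
Diameter (longest shortest path) = 5.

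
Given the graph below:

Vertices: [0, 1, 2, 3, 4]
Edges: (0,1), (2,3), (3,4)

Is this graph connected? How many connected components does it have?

Checking connectivity: the graph has 2 connected component(s).
Components: [[0, 1], [2, 3, 4]]. The graph is NOT connected.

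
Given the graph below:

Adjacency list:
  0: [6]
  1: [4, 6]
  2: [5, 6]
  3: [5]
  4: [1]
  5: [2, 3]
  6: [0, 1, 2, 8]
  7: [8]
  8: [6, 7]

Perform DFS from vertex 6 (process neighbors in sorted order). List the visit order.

DFS from vertex 6 (neighbors processed in ascending order):
Visit order: 6, 0, 1, 4, 2, 5, 3, 8, 7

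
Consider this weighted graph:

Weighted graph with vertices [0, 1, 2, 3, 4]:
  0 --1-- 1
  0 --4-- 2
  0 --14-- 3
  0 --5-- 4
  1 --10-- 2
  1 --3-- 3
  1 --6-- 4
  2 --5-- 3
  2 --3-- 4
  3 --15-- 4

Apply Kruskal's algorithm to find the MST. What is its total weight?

Applying Kruskal's algorithm (sort edges by weight, add if no cycle):
  Add (0,1) w=1
  Add (1,3) w=3
  Add (2,4) w=3
  Add (0,2) w=4
  Skip (0,4) w=5 (creates cycle)
  Skip (2,3) w=5 (creates cycle)
  Skip (1,4) w=6 (creates cycle)
  Skip (1,2) w=10 (creates cycle)
  Skip (0,3) w=14 (creates cycle)
  Skip (3,4) w=15 (creates cycle)
MST weight = 11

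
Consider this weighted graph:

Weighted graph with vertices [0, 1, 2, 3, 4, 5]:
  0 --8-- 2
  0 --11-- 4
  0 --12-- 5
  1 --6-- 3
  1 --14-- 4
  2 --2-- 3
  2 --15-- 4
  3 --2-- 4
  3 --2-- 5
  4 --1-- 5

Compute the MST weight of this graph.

Applying Kruskal's algorithm (sort edges by weight, add if no cycle):
  Add (4,5) w=1
  Add (2,3) w=2
  Add (3,4) w=2
  Skip (3,5) w=2 (creates cycle)
  Add (1,3) w=6
  Add (0,2) w=8
  Skip (0,4) w=11 (creates cycle)
  Skip (0,5) w=12 (creates cycle)
  Skip (1,4) w=14 (creates cycle)
  Skip (2,4) w=15 (creates cycle)
MST weight = 19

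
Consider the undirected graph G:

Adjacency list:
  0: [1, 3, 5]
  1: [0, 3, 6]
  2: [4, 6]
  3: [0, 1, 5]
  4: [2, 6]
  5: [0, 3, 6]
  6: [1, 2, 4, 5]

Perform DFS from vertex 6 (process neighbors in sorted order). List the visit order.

DFS from vertex 6 (neighbors processed in ascending order):
Visit order: 6, 1, 0, 3, 5, 2, 4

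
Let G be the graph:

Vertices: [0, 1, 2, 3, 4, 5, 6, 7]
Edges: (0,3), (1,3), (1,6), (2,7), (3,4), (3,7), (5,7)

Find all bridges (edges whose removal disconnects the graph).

A bridge is an edge whose removal increases the number of connected components.
Bridges found: (0,3), (1,3), (1,6), (2,7), (3,4), (3,7), (5,7)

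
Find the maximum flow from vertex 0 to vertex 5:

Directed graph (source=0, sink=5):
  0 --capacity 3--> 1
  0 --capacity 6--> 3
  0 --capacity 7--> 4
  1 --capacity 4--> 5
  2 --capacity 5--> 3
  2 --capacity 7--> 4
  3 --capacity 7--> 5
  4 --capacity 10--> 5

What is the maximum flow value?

Computing max flow:
  Flow on (0->1): 3/3
  Flow on (0->3): 6/6
  Flow on (0->4): 7/7
  Flow on (1->5): 3/4
  Flow on (3->5): 6/7
  Flow on (4->5): 7/10
Maximum flow = 16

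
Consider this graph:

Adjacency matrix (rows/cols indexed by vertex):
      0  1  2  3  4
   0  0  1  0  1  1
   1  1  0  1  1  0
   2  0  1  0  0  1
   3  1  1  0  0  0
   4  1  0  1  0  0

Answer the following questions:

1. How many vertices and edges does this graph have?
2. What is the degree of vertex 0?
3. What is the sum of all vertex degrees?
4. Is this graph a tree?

Count: 5 vertices, 6 edges.
Vertex 0 has neighbors [1, 3, 4], degree = 3.
Handshaking lemma: 2 * 6 = 12.
A tree on 5 vertices has 4 edges. This graph has 6 edges (2 extra). Not a tree.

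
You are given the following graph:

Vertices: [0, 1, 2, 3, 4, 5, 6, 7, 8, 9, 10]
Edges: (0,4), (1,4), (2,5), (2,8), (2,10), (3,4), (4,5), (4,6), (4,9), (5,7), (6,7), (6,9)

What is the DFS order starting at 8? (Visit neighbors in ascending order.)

DFS from vertex 8 (neighbors processed in ascending order):
Visit order: 8, 2, 5, 4, 0, 1, 3, 6, 7, 9, 10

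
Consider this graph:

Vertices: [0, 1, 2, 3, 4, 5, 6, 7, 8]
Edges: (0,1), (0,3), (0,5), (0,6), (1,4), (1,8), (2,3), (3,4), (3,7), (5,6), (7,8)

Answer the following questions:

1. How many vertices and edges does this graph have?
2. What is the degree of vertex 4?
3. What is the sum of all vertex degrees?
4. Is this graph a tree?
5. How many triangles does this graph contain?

Count: 9 vertices, 11 edges.
Vertex 4 has neighbors [1, 3], degree = 2.
Handshaking lemma: 2 * 11 = 22.
A tree on 9 vertices has 8 edges. This graph has 11 edges (3 extra). Not a tree.
Number of triangles = 1.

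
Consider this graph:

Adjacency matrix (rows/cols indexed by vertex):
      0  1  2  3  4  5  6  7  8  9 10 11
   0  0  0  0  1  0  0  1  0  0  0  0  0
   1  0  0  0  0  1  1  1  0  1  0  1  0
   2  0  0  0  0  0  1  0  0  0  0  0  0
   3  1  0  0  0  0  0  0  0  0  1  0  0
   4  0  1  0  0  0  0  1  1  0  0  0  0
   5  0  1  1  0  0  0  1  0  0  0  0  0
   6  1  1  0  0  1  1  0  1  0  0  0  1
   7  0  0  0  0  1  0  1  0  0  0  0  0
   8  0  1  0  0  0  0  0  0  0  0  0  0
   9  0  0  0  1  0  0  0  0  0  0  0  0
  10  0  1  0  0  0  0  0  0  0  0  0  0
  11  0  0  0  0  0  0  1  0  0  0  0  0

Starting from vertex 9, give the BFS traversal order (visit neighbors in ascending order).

BFS from vertex 9 (neighbors processed in ascending order):
Visit order: 9, 3, 0, 6, 1, 4, 5, 7, 11, 8, 10, 2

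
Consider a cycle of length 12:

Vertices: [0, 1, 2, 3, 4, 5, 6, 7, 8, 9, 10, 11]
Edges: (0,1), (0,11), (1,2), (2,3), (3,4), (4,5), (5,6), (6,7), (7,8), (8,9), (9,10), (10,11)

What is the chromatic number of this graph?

This is an even cycle (C_12). Even cycles are bipartite.
Chromatic number = 2.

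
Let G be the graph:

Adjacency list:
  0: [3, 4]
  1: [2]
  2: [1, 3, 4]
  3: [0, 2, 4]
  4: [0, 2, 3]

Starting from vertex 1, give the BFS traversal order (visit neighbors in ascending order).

BFS from vertex 1 (neighbors processed in ascending order):
Visit order: 1, 2, 3, 4, 0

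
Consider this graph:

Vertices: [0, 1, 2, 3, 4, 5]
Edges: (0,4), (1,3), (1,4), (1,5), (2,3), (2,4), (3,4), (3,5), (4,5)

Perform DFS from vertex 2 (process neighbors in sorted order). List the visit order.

DFS from vertex 2 (neighbors processed in ascending order):
Visit order: 2, 3, 1, 4, 0, 5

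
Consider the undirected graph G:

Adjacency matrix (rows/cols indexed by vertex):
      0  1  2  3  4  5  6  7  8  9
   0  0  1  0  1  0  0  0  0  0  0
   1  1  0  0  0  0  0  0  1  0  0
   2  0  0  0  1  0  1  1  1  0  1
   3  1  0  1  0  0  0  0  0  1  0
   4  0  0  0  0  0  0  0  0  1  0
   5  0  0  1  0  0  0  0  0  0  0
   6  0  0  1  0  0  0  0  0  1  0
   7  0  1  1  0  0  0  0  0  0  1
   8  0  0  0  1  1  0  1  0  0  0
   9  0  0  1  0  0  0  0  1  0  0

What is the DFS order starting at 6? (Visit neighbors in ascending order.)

DFS from vertex 6 (neighbors processed in ascending order):
Visit order: 6, 2, 3, 0, 1, 7, 9, 8, 4, 5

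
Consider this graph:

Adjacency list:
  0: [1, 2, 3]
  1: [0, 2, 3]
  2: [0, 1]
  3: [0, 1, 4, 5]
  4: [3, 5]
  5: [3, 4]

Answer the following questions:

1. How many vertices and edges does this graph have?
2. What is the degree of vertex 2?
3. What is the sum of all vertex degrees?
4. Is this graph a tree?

Count: 6 vertices, 8 edges.
Vertex 2 has neighbors [0, 1], degree = 2.
Handshaking lemma: 2 * 8 = 16.
A tree on 6 vertices has 5 edges. This graph has 8 edges (3 extra). Not a tree.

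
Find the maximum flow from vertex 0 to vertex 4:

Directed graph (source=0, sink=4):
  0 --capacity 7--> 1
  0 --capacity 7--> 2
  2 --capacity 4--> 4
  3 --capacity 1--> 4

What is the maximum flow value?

Computing max flow:
  Flow on (0->2): 4/7
  Flow on (2->4): 4/4
Maximum flow = 4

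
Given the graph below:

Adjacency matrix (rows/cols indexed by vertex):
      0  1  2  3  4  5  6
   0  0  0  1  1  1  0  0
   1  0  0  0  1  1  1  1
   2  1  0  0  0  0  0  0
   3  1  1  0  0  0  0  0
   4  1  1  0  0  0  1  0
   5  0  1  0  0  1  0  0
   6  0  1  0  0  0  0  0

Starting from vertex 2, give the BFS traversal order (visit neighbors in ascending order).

BFS from vertex 2 (neighbors processed in ascending order):
Visit order: 2, 0, 3, 4, 1, 5, 6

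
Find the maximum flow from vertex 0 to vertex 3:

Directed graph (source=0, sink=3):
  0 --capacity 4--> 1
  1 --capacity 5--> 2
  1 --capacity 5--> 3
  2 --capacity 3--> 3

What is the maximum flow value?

Computing max flow:
  Flow on (0->1): 4/4
  Flow on (1->3): 4/5
Maximum flow = 4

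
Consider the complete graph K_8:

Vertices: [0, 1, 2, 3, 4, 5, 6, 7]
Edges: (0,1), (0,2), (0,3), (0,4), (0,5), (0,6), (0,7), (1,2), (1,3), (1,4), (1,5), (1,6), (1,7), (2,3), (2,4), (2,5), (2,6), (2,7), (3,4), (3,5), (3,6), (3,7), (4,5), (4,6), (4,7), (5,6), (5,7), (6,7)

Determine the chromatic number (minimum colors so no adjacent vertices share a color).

In K_8, every vertex is adjacent to every other vertex.
Each vertex needs a unique color.
Chromatic number = 8.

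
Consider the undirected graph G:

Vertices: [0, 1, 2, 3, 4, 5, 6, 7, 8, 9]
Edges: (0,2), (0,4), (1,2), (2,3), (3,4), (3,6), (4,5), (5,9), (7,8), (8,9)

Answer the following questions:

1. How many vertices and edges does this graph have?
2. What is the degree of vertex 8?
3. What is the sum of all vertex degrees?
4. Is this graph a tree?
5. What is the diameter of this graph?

Count: 10 vertices, 10 edges.
Vertex 8 has neighbors [7, 9], degree = 2.
Handshaking lemma: 2 * 10 = 20.
A tree on 10 vertices has 9 edges. This graph has 10 edges (1 extra). Not a tree.
Diameter (longest shortest path) = 7.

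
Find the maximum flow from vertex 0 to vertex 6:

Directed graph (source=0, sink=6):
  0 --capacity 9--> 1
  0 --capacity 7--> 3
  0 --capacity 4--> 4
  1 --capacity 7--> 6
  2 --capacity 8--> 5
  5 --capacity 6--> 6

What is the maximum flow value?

Computing max flow:
  Flow on (0->1): 7/9
  Flow on (1->6): 7/7
Maximum flow = 7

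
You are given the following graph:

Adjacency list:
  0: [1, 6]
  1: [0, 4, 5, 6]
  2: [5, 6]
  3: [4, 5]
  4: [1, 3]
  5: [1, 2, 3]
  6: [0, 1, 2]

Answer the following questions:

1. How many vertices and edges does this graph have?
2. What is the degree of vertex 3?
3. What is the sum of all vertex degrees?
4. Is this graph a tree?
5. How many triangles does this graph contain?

Count: 7 vertices, 9 edges.
Vertex 3 has neighbors [4, 5], degree = 2.
Handshaking lemma: 2 * 9 = 18.
A tree on 7 vertices has 6 edges. This graph has 9 edges (3 extra). Not a tree.
Number of triangles = 1.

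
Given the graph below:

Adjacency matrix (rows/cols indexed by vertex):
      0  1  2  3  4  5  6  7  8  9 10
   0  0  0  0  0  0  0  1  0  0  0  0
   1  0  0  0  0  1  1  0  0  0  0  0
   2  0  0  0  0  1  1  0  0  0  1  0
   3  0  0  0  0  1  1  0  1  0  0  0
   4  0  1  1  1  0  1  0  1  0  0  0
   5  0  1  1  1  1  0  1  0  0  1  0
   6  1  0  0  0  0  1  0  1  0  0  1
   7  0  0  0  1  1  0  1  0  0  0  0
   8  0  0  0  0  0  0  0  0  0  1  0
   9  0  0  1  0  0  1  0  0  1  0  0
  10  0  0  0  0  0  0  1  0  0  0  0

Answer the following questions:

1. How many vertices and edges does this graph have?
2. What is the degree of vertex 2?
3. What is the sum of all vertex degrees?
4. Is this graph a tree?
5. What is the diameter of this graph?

Count: 11 vertices, 16 edges.
Vertex 2 has neighbors [4, 5, 9], degree = 3.
Handshaking lemma: 2 * 16 = 32.
A tree on 11 vertices has 10 edges. This graph has 16 edges (6 extra). Not a tree.
Diameter (longest shortest path) = 4.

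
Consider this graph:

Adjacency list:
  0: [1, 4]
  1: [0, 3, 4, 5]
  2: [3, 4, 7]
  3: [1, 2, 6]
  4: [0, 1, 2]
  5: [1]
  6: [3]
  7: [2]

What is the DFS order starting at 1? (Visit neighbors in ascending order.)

DFS from vertex 1 (neighbors processed in ascending order):
Visit order: 1, 0, 4, 2, 3, 6, 7, 5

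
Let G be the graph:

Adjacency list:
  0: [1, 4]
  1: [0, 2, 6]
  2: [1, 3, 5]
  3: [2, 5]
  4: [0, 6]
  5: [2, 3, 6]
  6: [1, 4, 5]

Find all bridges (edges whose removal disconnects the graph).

No bridges found. The graph is 2-edge-connected (no single edge removal disconnects it).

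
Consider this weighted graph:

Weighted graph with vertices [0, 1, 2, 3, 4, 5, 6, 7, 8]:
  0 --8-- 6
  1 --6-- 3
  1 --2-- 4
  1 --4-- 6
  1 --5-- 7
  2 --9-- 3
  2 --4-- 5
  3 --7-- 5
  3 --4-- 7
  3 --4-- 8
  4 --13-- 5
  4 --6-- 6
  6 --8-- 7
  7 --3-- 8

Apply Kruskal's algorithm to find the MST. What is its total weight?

Applying Kruskal's algorithm (sort edges by weight, add if no cycle):
  Add (1,4) w=2
  Add (7,8) w=3
  Add (1,6) w=4
  Add (2,5) w=4
  Add (3,7) w=4
  Skip (3,8) w=4 (creates cycle)
  Add (1,7) w=5
  Skip (1,3) w=6 (creates cycle)
  Skip (4,6) w=6 (creates cycle)
  Add (3,5) w=7
  Add (0,6) w=8
  Skip (6,7) w=8 (creates cycle)
  Skip (2,3) w=9 (creates cycle)
  Skip (4,5) w=13 (creates cycle)
MST weight = 37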